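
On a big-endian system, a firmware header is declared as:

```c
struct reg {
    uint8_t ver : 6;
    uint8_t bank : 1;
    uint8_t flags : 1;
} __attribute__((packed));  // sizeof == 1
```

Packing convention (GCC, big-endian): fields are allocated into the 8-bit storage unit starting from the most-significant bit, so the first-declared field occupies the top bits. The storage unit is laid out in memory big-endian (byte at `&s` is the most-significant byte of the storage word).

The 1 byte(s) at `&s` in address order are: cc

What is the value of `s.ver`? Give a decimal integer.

51

[0]=0xcc (big-endian) → word 0xcc
ver [2+:6] = (word>>2) & 0x3f = 51  ←
bank [1+:1] = (word>>1) & 0x1 = 0
flags [0+:1] = (word>>0) & 0x1 = 0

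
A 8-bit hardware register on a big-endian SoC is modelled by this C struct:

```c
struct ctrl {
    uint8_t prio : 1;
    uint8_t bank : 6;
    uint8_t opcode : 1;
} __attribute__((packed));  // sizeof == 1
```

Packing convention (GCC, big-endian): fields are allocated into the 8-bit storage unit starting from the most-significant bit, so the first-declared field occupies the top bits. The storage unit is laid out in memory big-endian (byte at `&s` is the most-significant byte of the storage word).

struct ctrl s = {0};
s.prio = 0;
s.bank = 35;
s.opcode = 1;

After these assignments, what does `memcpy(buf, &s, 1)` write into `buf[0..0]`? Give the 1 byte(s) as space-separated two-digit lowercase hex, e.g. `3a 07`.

[7+:1] prio=0 & 0x1 = 0x0; word=0x00
[1+:6] bank=35 & 0x3f = 0x23; word=0x46
[0+:1] opcode=1 & 0x1 = 0x1; word=0x47
word = 0x47 → big-endian bytes:
  [0]=0x47

47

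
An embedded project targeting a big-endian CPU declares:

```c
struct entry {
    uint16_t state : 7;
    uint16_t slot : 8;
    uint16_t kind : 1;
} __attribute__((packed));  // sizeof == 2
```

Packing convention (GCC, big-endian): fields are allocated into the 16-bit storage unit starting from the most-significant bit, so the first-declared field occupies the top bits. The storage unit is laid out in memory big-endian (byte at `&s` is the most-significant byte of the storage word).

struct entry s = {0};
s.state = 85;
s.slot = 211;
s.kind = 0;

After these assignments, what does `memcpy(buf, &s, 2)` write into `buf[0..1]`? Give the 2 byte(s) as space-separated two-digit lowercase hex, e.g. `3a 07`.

[9+:7] state=85 & 0x7f = 0x55; word=0xaa00
[1+:8] slot=211 & 0xff = 0xd3; word=0xaba6
[0+:1] kind=0 & 0x1 = 0x0; word=0xaba6
word = 0xaba6 → big-endian bytes:
  [0]=0xab  [1]=0xa6

ab a6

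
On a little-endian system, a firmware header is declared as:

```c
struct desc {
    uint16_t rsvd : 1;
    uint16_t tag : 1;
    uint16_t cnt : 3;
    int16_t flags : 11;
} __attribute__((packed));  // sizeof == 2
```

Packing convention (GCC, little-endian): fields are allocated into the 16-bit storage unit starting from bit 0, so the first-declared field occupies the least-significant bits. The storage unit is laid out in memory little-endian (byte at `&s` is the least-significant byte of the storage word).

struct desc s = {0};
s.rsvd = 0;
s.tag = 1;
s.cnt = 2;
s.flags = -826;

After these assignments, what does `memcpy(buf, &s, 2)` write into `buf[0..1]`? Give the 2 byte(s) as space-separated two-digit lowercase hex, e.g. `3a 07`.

rsvd (1b) val=0 bits=0x0 at bit 0: 0x0000
tag (1b) val=1 bits=0x1 at bit 1: 0x0002
cnt (3b) val=2 bits=0x2 at bit 2: 0x000a
flags (11b) val=-826 bits=0x4c6 at bit 5: 0x98ca
word = 0x98ca → little-endian bytes:
  [0]=0xca  [1]=0x98

ca 98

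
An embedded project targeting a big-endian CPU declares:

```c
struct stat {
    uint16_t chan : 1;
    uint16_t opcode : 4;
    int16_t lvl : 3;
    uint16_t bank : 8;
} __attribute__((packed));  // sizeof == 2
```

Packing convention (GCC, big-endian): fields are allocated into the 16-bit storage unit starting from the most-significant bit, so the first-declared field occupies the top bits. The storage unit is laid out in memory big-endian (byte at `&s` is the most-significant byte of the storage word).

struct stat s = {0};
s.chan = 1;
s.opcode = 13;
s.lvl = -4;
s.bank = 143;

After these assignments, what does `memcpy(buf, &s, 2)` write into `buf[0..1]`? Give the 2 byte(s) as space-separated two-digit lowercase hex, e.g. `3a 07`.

ec 8f

[15+:1] chan=1 & 0x1 = 0x1; word=0x8000
[11+:4] opcode=13 & 0xf = 0xd; word=0xe800
[8+:3] lvl=-4 & 0x7 = 0x4; word=0xec00
[0+:8] bank=143 & 0xff = 0x8f; word=0xec8f
word = 0xec8f → big-endian bytes:
  [0]=0xec  [1]=0x8f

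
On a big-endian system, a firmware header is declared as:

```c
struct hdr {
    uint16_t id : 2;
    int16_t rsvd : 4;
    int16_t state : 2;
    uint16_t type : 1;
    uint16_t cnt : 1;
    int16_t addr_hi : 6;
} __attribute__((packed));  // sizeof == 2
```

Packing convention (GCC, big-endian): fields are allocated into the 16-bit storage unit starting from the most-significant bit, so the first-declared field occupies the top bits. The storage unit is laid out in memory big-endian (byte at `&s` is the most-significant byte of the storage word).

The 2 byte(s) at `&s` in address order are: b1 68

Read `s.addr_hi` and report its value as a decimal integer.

[0]=0xb1 [1]=0x68 (big-endian) → word 0xb168
id [14+:2] = (word>>14) & 0x3 = 2
rsvd [10+:4] = (word>>10) & 0xf = 12
state [8+:2] = (word>>8) & 0x3 = 1
type [7+:1] = (word>>7) & 0x1 = 0
cnt [6+:1] = (word>>6) & 0x1 = 1
addr_hi [0+:6] = (word>>0) & 0x3f = 40  ←
addr_hi signed 6b, MSB=1: 40 - 64 = -24

-24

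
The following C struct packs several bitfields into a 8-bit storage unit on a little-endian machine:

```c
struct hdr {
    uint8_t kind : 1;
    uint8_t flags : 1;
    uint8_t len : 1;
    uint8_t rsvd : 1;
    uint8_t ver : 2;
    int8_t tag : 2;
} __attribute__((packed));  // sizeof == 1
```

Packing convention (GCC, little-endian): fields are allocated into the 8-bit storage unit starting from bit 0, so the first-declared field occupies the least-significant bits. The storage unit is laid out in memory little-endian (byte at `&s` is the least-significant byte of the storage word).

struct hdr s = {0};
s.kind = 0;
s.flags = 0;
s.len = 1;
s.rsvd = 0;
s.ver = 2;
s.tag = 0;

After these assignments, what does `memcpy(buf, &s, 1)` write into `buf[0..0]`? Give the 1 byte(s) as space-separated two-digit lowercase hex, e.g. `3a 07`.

kind:1 = 0 → 0x0 << 0 → word 0x00
flags:1 = 0 → 0x0 << 1 → word 0x00
len:1 = 1 → 0x1 << 2 → word 0x04
rsvd:1 = 0 → 0x0 << 3 → word 0x04
ver:2 = 2 → 0x2 << 4 → word 0x24
tag:2 = 0 → 0x0 << 6 → word 0x24
word = 0x24 → little-endian bytes:
  [0]=0x24

24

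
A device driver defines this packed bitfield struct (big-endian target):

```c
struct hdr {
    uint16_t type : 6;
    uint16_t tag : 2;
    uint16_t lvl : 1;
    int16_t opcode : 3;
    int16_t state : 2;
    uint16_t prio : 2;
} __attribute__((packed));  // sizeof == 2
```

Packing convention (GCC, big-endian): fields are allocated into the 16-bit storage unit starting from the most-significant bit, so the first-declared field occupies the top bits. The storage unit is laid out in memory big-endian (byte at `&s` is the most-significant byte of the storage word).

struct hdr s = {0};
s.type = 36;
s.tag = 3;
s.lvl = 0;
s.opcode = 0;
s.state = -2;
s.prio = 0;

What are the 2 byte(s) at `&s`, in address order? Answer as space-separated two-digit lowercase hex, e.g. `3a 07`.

type (6b) val=36 bits=0x24 at bit 10: 0x9000
tag (2b) val=3 bits=0x3 at bit 8: 0x9300
lvl (1b) val=0 bits=0x0 at bit 7: 0x9300
opcode (3b) val=0 bits=0x0 at bit 4: 0x9300
state (2b) val=-2 bits=0x2 at bit 2: 0x9308
prio (2b) val=0 bits=0x0 at bit 0: 0x9308
word = 0x9308 → big-endian bytes:
  [0]=0x93  [1]=0x08

93 08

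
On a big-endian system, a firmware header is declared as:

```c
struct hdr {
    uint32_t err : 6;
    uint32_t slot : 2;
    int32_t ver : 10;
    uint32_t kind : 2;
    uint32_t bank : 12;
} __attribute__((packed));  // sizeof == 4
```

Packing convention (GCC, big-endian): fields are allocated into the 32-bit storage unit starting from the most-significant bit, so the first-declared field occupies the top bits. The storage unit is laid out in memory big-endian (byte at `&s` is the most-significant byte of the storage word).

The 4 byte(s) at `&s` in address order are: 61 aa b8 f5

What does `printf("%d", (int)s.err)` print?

[0]=0x61 [1]=0xaa [2]=0xb8 [3]=0xf5 (big-endian) → word 0x61aab8f5
err [26+:6] = (word>>26) & 0x3f = 24  ←
slot [24+:2] = (word>>24) & 0x3 = 1
ver [14+:10] = (word>>14) & 0x3ff = 682
kind [12+:2] = (word>>12) & 0x3 = 3
bank [0+:12] = (word>>0) & 0xfff = 2293

24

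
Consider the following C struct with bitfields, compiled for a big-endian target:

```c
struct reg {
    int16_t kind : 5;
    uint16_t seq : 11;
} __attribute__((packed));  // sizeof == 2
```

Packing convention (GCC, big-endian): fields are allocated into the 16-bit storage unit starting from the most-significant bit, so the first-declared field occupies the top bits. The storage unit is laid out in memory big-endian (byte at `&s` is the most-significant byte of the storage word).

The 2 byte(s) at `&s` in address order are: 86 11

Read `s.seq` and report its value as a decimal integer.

[0]=0x86 [1]=0x11 (big-endian) → word 0x8611
kind [11+:5] = (word>>11) & 0x1f = 16
seq [0+:11] = (word>>0) & 0x7ff = 1553  ←

1553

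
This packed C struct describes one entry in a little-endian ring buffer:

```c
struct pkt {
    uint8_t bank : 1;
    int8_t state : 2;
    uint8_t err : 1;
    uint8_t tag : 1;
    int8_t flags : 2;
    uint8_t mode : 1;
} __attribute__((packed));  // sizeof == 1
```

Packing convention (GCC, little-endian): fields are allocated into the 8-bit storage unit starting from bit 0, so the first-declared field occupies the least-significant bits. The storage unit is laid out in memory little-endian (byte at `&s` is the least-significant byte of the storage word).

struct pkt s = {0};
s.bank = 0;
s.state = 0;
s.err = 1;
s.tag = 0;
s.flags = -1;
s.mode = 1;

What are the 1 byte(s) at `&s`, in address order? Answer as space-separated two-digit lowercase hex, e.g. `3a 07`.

bank (1b) val=0 bits=0x0 at bit 0: 0x00
state (2b) val=0 bits=0x0 at bit 1: 0x00
err (1b) val=1 bits=0x1 at bit 3: 0x08
tag (1b) val=0 bits=0x0 at bit 4: 0x08
flags (2b) val=-1 bits=0x3 at bit 5: 0x68
mode (1b) val=1 bits=0x1 at bit 7: 0xe8
word = 0xe8 → little-endian bytes:
  [0]=0xe8

e8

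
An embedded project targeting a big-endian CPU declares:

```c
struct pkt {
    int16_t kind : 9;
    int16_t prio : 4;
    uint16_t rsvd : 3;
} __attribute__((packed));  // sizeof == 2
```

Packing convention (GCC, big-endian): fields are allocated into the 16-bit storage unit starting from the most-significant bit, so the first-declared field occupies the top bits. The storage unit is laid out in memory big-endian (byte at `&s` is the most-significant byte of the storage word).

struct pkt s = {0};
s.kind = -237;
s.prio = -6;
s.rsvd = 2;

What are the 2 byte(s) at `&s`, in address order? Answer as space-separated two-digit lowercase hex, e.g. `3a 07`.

kind:9 = -237 → 0x113 << 7 → word 0x8980
prio:4 = -6 → 0xa << 3 → word 0x89d0
rsvd:3 = 2 → 0x2 << 0 → word 0x89d2
word = 0x89d2 → big-endian bytes:
  [0]=0x89  [1]=0xd2

89 d2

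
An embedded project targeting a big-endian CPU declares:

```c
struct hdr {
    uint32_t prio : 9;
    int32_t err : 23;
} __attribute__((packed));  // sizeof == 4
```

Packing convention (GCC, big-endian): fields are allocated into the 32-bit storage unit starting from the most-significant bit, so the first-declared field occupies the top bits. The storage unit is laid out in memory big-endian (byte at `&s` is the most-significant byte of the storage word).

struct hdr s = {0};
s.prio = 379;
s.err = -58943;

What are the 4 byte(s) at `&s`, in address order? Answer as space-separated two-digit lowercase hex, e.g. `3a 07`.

prio:9 = 379 → 0x17b << 23 → word 0xbd800000
err:23 = -58943 → 0x7f19c1 << 0 → word 0xbdff19c1
word = 0xbdff19c1 → big-endian bytes:
  [0]=0xbd  [1]=0xff  [2]=0x19  [3]=0xc1

bd ff 19 c1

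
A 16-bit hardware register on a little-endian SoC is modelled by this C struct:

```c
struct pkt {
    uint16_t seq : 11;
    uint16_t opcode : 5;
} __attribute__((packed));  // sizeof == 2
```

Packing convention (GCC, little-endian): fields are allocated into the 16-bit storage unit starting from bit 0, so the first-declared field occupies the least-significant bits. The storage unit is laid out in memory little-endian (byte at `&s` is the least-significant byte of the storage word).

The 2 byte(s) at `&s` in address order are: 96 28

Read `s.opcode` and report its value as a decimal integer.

5

[0]=0x96 [1]=0x28 (little-endian) → word 0x2896
seq:11 @ bit 0 → (0x2896>>0)&0x7ff = 0x96
opcode:5 @ bit 11 → (0x2896>>11)&0x1f = 0x5  ←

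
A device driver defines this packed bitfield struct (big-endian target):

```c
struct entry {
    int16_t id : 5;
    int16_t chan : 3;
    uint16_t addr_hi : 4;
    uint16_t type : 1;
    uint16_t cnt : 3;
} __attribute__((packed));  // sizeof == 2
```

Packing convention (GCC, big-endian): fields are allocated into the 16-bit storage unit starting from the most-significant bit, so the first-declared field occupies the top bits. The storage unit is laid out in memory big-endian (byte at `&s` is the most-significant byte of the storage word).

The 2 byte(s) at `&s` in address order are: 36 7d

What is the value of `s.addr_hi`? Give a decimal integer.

[0]=0x36 [1]=0x7d (big-endian) → word 0x367d
id:5 @ bit 11 → (0x367d>>11)&0x1f = 0x6
chan:3 @ bit 8 → (0x367d>>8)&0x7 = 0x6
addr_hi:4 @ bit 4 → (0x367d>>4)&0xf = 0x7  ←
type:1 @ bit 3 → (0x367d>>3)&0x1 = 0x1
cnt:3 @ bit 0 → (0x367d>>0)&0x7 = 0x5

7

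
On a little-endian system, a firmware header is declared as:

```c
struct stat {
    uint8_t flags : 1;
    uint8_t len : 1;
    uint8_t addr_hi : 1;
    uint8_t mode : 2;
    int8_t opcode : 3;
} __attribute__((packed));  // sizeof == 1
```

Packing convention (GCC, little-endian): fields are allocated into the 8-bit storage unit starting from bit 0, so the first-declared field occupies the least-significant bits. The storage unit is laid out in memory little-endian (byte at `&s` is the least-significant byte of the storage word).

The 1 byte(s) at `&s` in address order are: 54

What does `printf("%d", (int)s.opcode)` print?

[0]=0x54 (little-endian) → word 0x54
flags [0+:1] = (word>>0) & 0x1 = 0
len [1+:1] = (word>>1) & 0x1 = 0
addr_hi [2+:1] = (word>>2) & 0x1 = 1
mode [3+:2] = (word>>3) & 0x3 = 2
opcode [5+:3] = (word>>5) & 0x7 = 2  ←
opcode signed 3b, MSB=0: value = 2

2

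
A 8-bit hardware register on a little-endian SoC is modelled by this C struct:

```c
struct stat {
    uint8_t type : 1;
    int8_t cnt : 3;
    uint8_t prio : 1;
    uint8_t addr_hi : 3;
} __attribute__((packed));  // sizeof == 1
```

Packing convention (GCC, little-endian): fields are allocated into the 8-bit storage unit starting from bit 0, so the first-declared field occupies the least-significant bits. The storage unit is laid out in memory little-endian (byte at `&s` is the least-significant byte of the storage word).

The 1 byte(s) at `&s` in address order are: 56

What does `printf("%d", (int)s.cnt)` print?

3

[0]=0x56 (little-endian) → word 0x56
type [0+:1] = (word>>0) & 0x1 = 0
cnt [1+:3] = (word>>1) & 0x7 = 3  ←
prio [4+:1] = (word>>4) & 0x1 = 1
addr_hi [5+:3] = (word>>5) & 0x7 = 2
cnt signed 3b, MSB=0: value = 3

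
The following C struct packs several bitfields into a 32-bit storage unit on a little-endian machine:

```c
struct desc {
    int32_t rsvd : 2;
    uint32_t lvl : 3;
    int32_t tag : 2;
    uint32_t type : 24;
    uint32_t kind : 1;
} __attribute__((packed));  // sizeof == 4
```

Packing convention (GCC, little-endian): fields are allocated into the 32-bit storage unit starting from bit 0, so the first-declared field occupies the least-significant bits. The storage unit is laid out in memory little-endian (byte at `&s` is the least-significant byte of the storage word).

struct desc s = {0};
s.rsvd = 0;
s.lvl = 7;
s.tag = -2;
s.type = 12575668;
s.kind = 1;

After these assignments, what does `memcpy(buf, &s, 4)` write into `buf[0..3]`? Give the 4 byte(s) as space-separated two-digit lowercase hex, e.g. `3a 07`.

rsvd (2b) val=0 bits=0x0 at bit 0: 0x00000000
lvl (3b) val=7 bits=0x7 at bit 2: 0x0000001c
tag (2b) val=-2 bits=0x2 at bit 5: 0x0000005c
type (24b) val=12575668 bits=0xbfe3b4 at bit 7: 0x5ff1da5c
kind (1b) val=1 bits=0x1 at bit 31: 0xdff1da5c
word = 0xdff1da5c → little-endian bytes:
  [0]=0x5c  [1]=0xda  [2]=0xf1  [3]=0xdf

5c da f1 df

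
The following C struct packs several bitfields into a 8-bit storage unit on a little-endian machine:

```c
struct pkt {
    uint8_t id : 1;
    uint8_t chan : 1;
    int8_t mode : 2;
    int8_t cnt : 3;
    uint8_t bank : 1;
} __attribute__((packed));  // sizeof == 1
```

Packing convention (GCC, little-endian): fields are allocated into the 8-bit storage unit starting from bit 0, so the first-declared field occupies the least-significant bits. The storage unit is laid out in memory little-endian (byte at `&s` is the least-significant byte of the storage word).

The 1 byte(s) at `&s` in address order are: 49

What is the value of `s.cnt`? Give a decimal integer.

-4

[0]=0x49 (little-endian) → word 0x49
id:1 @ bit 0 → (0x49>>0)&0x1 = 0x1
chan:1 @ bit 1 → (0x49>>1)&0x1 = 0x0
mode:2 @ bit 2 → (0x49>>2)&0x3 = 0x2
cnt:3 @ bit 4 → (0x49>>4)&0x7 = 0x4  ←
bank:1 @ bit 7 → (0x49>>7)&0x1 = 0x0
cnt signed 3b, MSB=1: 4 - 8 = -4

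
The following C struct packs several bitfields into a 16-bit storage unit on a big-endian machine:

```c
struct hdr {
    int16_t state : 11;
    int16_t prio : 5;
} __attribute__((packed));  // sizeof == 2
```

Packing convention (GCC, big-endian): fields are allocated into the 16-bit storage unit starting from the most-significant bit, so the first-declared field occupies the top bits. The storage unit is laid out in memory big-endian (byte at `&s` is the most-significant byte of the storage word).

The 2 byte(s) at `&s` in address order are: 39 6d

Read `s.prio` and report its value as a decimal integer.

[0]=0x39 [1]=0x6d (big-endian) → word 0x396d
state:11 @ bit 5 → (0x396d>>5)&0x7ff = 0x1cb
prio:5 @ bit 0 → (0x396d>>0)&0x1f = 0xd  ←
prio signed 5b, MSB=0: value = 13

13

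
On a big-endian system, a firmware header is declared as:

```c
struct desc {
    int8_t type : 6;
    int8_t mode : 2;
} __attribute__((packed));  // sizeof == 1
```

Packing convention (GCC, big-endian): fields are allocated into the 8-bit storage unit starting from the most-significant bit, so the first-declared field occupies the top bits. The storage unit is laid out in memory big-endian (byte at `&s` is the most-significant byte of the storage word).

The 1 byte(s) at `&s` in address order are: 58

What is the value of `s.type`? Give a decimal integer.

[0]=0x58 (big-endian) → word 0x58
type:6 @ bit 2 → (0x58>>2)&0x3f = 0x16  ←
mode:2 @ bit 0 → (0x58>>0)&0x3 = 0x0
type signed 6b, MSB=0: value = 22

22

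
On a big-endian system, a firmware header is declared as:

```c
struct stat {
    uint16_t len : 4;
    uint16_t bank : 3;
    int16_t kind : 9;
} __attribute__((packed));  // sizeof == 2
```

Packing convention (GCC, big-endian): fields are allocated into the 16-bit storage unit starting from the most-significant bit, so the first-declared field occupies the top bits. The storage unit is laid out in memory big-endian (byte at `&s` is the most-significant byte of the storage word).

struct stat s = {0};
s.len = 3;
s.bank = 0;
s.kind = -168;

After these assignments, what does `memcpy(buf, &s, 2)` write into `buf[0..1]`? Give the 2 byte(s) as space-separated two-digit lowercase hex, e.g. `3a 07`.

len:4 = 3 → 0x3 << 12 → word 0x3000
bank:3 = 0 → 0x0 << 9 → word 0x3000
kind:9 = -168 → 0x158 << 0 → word 0x3158
word = 0x3158 → big-endian bytes:
  [0]=0x31  [1]=0x58

31 58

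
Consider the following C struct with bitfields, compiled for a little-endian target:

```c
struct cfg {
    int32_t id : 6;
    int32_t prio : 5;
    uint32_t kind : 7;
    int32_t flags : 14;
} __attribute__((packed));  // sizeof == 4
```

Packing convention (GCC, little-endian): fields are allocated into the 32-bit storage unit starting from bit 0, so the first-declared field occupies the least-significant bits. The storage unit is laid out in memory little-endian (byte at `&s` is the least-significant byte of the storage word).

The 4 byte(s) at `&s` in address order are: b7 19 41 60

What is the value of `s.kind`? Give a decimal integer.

[0]=0xb7 [1]=0x19 [2]=0x41 [3]=0x60 (little-endian) → word 0x604119b7
id [0+:6] = (word>>0) & 0x3f = 55
prio [6+:5] = (word>>6) & 0x1f = 6
kind [11+:7] = (word>>11) & 0x7f = 35  ←
flags [18+:14] = (word>>18) & 0x3fff = 6160

35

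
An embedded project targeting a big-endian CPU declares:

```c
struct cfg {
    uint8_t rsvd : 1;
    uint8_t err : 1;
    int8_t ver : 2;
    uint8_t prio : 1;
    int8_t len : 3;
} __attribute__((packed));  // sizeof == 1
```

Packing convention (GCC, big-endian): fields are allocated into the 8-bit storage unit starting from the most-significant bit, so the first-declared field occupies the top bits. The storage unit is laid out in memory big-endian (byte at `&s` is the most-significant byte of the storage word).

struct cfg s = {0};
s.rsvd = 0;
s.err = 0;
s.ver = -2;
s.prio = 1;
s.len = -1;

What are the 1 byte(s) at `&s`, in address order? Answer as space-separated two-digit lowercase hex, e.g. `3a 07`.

[7+:1] rsvd=0 & 0x1 = 0x0; word=0x00
[6+:1] err=0 & 0x1 = 0x0; word=0x00
[4+:2] ver=-2 & 0x3 = 0x2; word=0x20
[3+:1] prio=1 & 0x1 = 0x1; word=0x28
[0+:3] len=-1 & 0x7 = 0x7; word=0x2f
word = 0x2f → big-endian bytes:
  [0]=0x2f

2f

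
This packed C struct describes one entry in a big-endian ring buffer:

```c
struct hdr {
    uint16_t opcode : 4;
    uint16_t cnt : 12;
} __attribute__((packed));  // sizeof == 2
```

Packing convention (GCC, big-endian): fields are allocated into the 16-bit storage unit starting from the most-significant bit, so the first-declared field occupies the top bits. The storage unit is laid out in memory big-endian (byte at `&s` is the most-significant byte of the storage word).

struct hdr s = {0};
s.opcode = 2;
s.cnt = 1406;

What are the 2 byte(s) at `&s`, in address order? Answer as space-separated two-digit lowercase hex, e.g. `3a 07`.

opcode (4b) val=2 bits=0x2 at bit 12: 0x2000
cnt (12b) val=1406 bits=0x57e at bit 0: 0x257e
word = 0x257e → big-endian bytes:
  [0]=0x25  [1]=0x7e

25 7e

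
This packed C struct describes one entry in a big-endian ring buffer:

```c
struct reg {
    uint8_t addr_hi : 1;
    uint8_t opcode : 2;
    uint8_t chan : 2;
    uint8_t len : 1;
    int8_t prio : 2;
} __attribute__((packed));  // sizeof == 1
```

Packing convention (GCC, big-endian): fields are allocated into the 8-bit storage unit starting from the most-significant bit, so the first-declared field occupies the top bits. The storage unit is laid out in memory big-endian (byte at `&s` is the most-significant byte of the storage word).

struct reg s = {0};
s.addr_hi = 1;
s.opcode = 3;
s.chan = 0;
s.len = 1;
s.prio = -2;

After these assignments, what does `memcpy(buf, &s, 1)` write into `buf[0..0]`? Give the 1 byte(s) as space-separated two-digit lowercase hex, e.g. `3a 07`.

addr_hi (1b) val=1 bits=0x1 at bit 7: 0x80
opcode (2b) val=3 bits=0x3 at bit 5: 0xe0
chan (2b) val=0 bits=0x0 at bit 3: 0xe0
len (1b) val=1 bits=0x1 at bit 2: 0xe4
prio (2b) val=-2 bits=0x2 at bit 0: 0xe6
word = 0xe6 → big-endian bytes:
  [0]=0xe6

e6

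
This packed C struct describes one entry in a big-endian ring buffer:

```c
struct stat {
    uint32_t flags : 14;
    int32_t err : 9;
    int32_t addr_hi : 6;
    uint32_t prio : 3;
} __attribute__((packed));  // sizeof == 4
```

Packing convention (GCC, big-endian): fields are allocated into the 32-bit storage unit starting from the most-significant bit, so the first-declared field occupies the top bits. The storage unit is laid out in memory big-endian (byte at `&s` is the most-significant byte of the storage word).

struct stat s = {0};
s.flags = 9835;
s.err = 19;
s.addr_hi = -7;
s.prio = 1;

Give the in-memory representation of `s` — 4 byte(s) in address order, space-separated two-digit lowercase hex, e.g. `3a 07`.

99 ac 27 c9

flags:14 = 9835 → 0x266b << 18 → word 0x99ac0000
err:9 = 19 → 0x13 << 9 → word 0x99ac2600
addr_hi:6 = -7 → 0x39 << 3 → word 0x99ac27c8
prio:3 = 1 → 0x1 << 0 → word 0x99ac27c9
word = 0x99ac27c9 → big-endian bytes:
  [0]=0x99  [1]=0xac  [2]=0x27  [3]=0xc9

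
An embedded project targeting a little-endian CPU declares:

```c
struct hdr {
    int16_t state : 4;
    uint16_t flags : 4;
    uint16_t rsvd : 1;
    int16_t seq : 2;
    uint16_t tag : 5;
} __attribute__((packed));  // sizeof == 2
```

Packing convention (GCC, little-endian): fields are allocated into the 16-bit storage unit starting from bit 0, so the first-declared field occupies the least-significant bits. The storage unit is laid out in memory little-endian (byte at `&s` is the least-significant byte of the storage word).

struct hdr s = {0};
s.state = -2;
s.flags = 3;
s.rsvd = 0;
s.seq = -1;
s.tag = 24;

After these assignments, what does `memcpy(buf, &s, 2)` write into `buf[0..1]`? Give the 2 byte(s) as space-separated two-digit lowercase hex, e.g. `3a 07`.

3e c6

state (4b) val=-2 bits=0xe at bit 0: 0x000e
flags (4b) val=3 bits=0x3 at bit 4: 0x003e
rsvd (1b) val=0 bits=0x0 at bit 8: 0x003e
seq (2b) val=-1 bits=0x3 at bit 9: 0x063e
tag (5b) val=24 bits=0x18 at bit 11: 0xc63e
word = 0xc63e → little-endian bytes:
  [0]=0x3e  [1]=0xc6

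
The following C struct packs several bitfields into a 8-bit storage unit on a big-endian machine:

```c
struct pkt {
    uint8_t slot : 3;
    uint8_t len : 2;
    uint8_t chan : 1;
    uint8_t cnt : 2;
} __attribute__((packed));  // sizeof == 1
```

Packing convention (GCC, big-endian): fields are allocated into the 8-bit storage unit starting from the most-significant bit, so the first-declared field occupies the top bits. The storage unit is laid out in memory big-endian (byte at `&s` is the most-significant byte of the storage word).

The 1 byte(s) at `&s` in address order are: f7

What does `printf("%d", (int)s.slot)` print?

7

[0]=0xf7 (big-endian) → word 0xf7
slot [5+:3] = (word>>5) & 0x7 = 7  ←
len [3+:2] = (word>>3) & 0x3 = 2
chan [2+:1] = (word>>2) & 0x1 = 1
cnt [0+:2] = (word>>0) & 0x3 = 3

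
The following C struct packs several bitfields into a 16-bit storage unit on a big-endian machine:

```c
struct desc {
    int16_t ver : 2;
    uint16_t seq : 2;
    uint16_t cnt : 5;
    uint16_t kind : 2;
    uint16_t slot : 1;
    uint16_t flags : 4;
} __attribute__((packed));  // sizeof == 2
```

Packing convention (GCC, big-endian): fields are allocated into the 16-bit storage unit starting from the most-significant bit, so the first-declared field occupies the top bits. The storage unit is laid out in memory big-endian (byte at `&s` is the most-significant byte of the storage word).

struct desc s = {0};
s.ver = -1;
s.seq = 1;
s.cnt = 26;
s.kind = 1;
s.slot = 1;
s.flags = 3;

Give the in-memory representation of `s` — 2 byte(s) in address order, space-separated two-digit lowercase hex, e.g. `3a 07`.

[14+:2] ver=-1 & 0x3 = 0x3; word=0xc000
[12+:2] seq=1 & 0x3 = 0x1; word=0xd000
[7+:5] cnt=26 & 0x1f = 0x1a; word=0xdd00
[5+:2] kind=1 & 0x3 = 0x1; word=0xdd20
[4+:1] slot=1 & 0x1 = 0x1; word=0xdd30
[0+:4] flags=3 & 0xf = 0x3; word=0xdd33
word = 0xdd33 → big-endian bytes:
  [0]=0xdd  [1]=0x33

dd 33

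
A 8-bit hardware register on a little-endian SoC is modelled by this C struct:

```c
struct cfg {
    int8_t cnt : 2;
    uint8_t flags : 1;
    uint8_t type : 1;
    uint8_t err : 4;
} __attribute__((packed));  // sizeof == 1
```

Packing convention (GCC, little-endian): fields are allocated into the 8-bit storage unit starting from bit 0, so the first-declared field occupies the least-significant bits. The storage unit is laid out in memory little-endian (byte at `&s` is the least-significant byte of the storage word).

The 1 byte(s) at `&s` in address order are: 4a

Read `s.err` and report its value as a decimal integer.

[0]=0x4a (little-endian) → word 0x4a
cnt:2 @ bit 0 → (0x4a>>0)&0x3 = 0x2
flags:1 @ bit 2 → (0x4a>>2)&0x1 = 0x0
type:1 @ bit 3 → (0x4a>>3)&0x1 = 0x1
err:4 @ bit 4 → (0x4a>>4)&0xf = 0x4  ←

4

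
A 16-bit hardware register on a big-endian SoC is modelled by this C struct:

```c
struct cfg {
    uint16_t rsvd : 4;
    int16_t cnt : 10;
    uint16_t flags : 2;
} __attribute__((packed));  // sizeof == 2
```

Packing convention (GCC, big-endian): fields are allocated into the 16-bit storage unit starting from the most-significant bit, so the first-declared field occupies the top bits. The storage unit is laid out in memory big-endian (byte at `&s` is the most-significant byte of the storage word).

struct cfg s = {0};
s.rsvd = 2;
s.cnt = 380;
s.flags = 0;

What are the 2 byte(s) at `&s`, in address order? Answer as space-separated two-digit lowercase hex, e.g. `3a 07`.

25 f0

rsvd:4 = 2 → 0x2 << 12 → word 0x2000
cnt:10 = 380 → 0x17c << 2 → word 0x25f0
flags:2 = 0 → 0x0 << 0 → word 0x25f0
word = 0x25f0 → big-endian bytes:
  [0]=0x25  [1]=0xf0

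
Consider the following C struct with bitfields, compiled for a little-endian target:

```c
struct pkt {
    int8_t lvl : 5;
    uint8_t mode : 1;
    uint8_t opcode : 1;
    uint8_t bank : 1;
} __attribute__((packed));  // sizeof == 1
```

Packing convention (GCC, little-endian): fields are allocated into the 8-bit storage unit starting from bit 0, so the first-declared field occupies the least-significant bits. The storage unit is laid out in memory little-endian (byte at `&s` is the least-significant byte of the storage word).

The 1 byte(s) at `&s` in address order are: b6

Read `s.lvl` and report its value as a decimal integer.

[0]=0xb6 (little-endian) → word 0xb6
lvl [0+:5] = (word>>0) & 0x1f = 22  ←
mode [5+:1] = (word>>5) & 0x1 = 1
opcode [6+:1] = (word>>6) & 0x1 = 0
bank [7+:1] = (word>>7) & 0x1 = 1
lvl signed 5b, MSB=1: 22 - 32 = -10

-10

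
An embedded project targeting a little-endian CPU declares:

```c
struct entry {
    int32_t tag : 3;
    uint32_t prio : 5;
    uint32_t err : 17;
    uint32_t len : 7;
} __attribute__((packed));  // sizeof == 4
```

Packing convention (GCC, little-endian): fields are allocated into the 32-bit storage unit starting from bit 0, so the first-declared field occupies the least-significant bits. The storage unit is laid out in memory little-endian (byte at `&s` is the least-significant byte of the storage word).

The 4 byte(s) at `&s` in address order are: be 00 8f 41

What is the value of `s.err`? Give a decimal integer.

[0]=0xbe [1]=0x00 [2]=0x8f [3]=0x41 (little-endian) → word 0x418f00be
tag:3 @ bit 0 → (0x418f00be>>0)&0x7 = 0x6
prio:5 @ bit 3 → (0x418f00be>>3)&0x1f = 0x17
err:17 @ bit 8 → (0x418f00be>>8)&0x1ffff = 0x18f00  ←
len:7 @ bit 25 → (0x418f00be>>25)&0x7f = 0x20

102144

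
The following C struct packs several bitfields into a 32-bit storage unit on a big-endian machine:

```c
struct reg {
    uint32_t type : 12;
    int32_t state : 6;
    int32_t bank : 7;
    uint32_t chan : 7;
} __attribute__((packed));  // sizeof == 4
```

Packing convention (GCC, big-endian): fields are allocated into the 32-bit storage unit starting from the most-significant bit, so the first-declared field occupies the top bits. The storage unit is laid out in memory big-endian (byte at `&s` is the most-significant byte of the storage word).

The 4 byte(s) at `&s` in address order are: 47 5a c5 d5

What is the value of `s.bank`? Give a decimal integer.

[0]=0x47 [1]=0x5a [2]=0xc5 [3]=0xd5 (big-endian) → word 0x475ac5d5
type:12 @ bit 20 → (0x475ac5d5>>20)&0xfff = 0x475
state:6 @ bit 14 → (0x475ac5d5>>14)&0x3f = 0x2b
bank:7 @ bit 7 → (0x475ac5d5>>7)&0x7f = 0xb  ←
chan:7 @ bit 0 → (0x475ac5d5>>0)&0x7f = 0x55
bank signed 7b, MSB=0: value = 11

11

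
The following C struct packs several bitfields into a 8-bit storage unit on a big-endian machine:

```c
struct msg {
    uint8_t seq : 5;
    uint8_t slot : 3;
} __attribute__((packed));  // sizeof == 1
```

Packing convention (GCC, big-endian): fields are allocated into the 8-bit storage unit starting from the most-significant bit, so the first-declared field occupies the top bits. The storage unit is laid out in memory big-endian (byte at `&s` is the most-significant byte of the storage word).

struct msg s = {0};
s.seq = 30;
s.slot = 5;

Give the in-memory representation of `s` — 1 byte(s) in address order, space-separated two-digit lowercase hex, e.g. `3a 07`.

[3+:5] seq=30 & 0x1f = 0x1e; word=0xf0
[0+:3] slot=5 & 0x7 = 0x5; word=0xf5
word = 0xf5 → big-endian bytes:
  [0]=0xf5

f5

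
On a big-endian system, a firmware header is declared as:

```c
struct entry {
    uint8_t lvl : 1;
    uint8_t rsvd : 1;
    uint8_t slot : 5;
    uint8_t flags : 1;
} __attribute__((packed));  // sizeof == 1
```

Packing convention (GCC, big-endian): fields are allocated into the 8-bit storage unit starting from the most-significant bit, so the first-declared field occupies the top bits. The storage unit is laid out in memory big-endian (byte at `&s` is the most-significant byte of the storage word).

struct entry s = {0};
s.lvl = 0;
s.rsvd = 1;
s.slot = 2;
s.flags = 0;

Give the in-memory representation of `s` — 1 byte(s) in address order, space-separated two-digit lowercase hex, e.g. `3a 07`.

44

lvl:1 = 0 → 0x0 << 7 → word 0x00
rsvd:1 = 1 → 0x1 << 6 → word 0x40
slot:5 = 2 → 0x2 << 1 → word 0x44
flags:1 = 0 → 0x0 << 0 → word 0x44
word = 0x44 → big-endian bytes:
  [0]=0x44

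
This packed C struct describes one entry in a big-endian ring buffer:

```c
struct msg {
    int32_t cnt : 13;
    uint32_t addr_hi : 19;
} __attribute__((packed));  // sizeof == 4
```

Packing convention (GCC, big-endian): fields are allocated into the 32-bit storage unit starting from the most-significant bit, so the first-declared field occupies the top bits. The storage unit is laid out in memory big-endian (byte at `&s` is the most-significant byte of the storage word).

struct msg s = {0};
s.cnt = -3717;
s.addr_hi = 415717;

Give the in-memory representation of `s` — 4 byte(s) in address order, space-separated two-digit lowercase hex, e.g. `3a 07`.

cnt:13 = -3717 → 0x117b << 19 → word 0x8bd80000
addr_hi:19 = 415717 → 0x657e5 << 0 → word 0x8bde57e5
word = 0x8bde57e5 → big-endian bytes:
  [0]=0x8b  [1]=0xde  [2]=0x57  [3]=0xe5

8b de 57 e5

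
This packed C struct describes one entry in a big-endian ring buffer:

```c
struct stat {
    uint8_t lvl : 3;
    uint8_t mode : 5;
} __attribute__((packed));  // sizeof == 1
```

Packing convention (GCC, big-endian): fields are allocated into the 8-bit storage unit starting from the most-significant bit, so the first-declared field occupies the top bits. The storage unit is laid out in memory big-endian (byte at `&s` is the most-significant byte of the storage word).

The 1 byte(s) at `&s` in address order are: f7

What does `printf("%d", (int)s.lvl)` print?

7

[0]=0xf7 (big-endian) → word 0xf7
lvl:3 @ bit 5 → (0xf7>>5)&0x7 = 0x7  ←
mode:5 @ bit 0 → (0xf7>>0)&0x1f = 0x17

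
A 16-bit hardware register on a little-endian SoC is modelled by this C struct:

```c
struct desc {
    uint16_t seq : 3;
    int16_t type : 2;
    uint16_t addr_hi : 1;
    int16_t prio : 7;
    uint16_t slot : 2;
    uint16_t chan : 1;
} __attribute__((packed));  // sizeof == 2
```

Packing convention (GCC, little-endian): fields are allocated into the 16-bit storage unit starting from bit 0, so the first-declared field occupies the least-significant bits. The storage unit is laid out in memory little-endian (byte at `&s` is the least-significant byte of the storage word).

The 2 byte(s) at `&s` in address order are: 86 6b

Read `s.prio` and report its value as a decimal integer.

46

[0]=0x86 [1]=0x6b (little-endian) → word 0x6b86
seq [0+:3] = (word>>0) & 0x7 = 6
type [3+:2] = (word>>3) & 0x3 = 0
addr_hi [5+:1] = (word>>5) & 0x1 = 0
prio [6+:7] = (word>>6) & 0x7f = 46  ←
slot [13+:2] = (word>>13) & 0x3 = 3
chan [15+:1] = (word>>15) & 0x1 = 0
prio signed 7b, MSB=0: value = 46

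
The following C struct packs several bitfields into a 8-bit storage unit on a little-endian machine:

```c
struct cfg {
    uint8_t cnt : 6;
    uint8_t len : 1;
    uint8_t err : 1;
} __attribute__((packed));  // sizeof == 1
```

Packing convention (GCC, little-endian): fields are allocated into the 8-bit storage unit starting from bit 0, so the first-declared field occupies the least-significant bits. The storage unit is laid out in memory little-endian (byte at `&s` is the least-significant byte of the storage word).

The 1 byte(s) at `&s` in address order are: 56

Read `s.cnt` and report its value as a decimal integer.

22

[0]=0x56 (little-endian) → word 0x56
cnt:6 @ bit 0 → (0x56>>0)&0x3f = 0x16  ←
len:1 @ bit 6 → (0x56>>6)&0x1 = 0x1
err:1 @ bit 7 → (0x56>>7)&0x1 = 0x0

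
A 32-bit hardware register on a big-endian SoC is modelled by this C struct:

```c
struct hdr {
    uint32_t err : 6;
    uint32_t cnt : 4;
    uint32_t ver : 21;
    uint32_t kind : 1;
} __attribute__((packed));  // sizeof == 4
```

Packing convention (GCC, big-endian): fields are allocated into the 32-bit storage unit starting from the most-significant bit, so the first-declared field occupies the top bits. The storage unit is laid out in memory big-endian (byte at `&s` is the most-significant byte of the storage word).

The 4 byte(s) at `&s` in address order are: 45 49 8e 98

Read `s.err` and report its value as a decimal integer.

[0]=0x45 [1]=0x49 [2]=0x8e [3]=0x98 (big-endian) → word 0x45498e98
err [26+:6] = (word>>26) & 0x3f = 17  ←
cnt [22+:4] = (word>>22) & 0xf = 5
ver [1+:21] = (word>>1) & 0x1fffff = 313164
kind [0+:1] = (word>>0) & 0x1 = 0

17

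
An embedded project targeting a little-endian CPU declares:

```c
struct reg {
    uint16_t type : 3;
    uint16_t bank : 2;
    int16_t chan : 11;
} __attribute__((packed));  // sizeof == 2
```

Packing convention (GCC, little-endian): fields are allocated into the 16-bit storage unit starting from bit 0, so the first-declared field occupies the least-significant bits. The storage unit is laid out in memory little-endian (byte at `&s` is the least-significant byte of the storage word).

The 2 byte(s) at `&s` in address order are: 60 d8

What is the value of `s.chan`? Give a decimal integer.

-317

[0]=0x60 [1]=0xd8 (little-endian) → word 0xd860
type:3 @ bit 0 → (0xd860>>0)&0x7 = 0x0
bank:2 @ bit 3 → (0xd860>>3)&0x3 = 0x0
chan:11 @ bit 5 → (0xd860>>5)&0x7ff = 0x6c3  ←
chan signed 11b, MSB=1: 1731 - 2048 = -317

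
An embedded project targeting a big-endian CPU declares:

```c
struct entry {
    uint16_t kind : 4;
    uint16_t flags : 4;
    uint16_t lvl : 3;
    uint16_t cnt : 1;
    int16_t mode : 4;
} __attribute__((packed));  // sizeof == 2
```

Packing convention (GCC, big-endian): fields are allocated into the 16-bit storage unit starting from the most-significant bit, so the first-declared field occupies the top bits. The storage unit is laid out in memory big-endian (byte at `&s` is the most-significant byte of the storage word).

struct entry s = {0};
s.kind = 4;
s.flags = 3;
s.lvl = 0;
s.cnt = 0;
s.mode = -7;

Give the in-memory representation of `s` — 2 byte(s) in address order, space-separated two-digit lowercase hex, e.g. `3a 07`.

kind:4 = 4 → 0x4 << 12 → word 0x4000
flags:4 = 3 → 0x3 << 8 → word 0x4300
lvl:3 = 0 → 0x0 << 5 → word 0x4300
cnt:1 = 0 → 0x0 << 4 → word 0x4300
mode:4 = -7 → 0x9 << 0 → word 0x4309
word = 0x4309 → big-endian bytes:
  [0]=0x43  [1]=0x09

43 09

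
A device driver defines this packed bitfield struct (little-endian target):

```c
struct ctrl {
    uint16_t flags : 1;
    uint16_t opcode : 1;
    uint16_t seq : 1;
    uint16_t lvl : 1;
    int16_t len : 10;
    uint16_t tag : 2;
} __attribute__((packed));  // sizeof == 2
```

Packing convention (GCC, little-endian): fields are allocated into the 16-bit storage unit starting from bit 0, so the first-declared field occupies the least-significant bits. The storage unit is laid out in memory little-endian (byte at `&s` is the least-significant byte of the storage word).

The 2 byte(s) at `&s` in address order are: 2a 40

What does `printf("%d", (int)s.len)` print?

2

[0]=0x2a [1]=0x40 (little-endian) → word 0x402a
flags [0+:1] = (word>>0) & 0x1 = 0
opcode [1+:1] = (word>>1) & 0x1 = 1
seq [2+:1] = (word>>2) & 0x1 = 0
lvl [3+:1] = (word>>3) & 0x1 = 1
len [4+:10] = (word>>4) & 0x3ff = 2  ←
tag [14+:2] = (word>>14) & 0x3 = 1
len signed 10b, MSB=0: value = 2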